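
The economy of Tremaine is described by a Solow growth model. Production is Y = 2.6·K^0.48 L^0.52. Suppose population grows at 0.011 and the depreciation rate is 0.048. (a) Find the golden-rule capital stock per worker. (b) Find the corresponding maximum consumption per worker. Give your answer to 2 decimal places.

(a) k_gold ≈ 353.81; (b) c_gold ≈ 22.61

n + δ = 0.011 + 0.048 = 0.059.
Setting f'(k) = n+δ gives 0.48·2.6·k^(0.48−1) = 0.059, hence k_gold = (0.48·2.6/0.059)^(1/0.52) ≈ 353.8133.
y_gold = 2.6·353.8133^0.48 ≈ 43.4896; c_gold = y_gold − 0.059·k_gold ≈ 22.6146.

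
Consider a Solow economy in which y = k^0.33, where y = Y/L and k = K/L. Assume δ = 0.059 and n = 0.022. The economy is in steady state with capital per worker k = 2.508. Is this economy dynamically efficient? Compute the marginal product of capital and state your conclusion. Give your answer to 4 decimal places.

dynamically efficient; MPK ≈ 0.1782

The effective depreciation rate is n + δ = 0.022 + 0.059 = 0.081.
MPK = 0.33·k^(0.33−1) = 0.33·2.508^(-0.67) ≈ 0.1782.
MPK > 0.081, so the economy is dynamically efficient (under-saving).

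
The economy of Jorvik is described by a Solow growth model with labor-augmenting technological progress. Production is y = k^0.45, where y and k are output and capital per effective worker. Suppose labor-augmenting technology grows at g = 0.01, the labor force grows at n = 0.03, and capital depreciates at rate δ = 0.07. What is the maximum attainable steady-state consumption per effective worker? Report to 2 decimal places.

Capital per effective worker breaks even when investment replaces (n + g + δ)·k; here n + g + δ = 0.11.
Setting f'(k) = n+g+δ gives 0.45·k^(0.45−1) = 0.11, hence k_gold = (0.45/0.11)^(1/0.55) ≈ 12.9539.
y_gold = 12.9539^0.45 ≈ 3.1665.
c_gold = y_gold − (n+g+δ)·k_gold = 3.1665 − 0.11·12.9539 ≈ 1.7416.

c_gold ≈ 1.74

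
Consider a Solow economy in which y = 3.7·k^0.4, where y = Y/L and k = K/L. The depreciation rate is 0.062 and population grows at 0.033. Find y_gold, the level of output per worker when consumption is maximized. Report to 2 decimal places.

The effective depreciation rate is n + δ = 0.033 + 0.062 = 0.095.
At the golden rule the marginal product of capital equals n+δ: 0.4·3.7·k^(0.4−1) = 0.095. Solving, k_gold = (0.4·3.7/0.095)^(1/0.6) ≈ 97.1770.
Output: y_gold = 3.7·k_gold^0.4 = 3.7·97.1770^0.4 ≈ 23.0795.

y_gold ≈ 23.08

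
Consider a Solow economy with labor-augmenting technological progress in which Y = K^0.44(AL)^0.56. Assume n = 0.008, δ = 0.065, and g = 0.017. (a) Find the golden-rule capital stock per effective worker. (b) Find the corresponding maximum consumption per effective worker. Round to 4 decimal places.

The effective depreciation rate is n + g + δ = 0.008 + 0.017 + 0.065 = 0.09.
Maximizing c = f(k) − (n+g+δ)·k gives f'(k) = n+g+δ, i.e. 0.44·k^(0.44−1) = 0.09, so k_gold = (0.44/0.09)^(1/0.56) ≈ 17.0111.
y_gold = 17.0111^0.44 ≈ 3.4795; c_gold = y_gold − 0.09·k_gold ≈ 1.9485.

(a) k_gold ≈ 17.0111; (b) c_gold ≈ 1.9485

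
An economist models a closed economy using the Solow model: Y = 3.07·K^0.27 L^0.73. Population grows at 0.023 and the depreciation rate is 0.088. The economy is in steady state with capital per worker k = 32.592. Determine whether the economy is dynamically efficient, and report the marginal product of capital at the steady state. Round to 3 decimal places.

The effective depreciation rate is n + δ = 0.023 + 0.088 = 0.111.
MPK = 0.27·3.07·k^(0.27−1) = 0.27·3.07·32.592^(-0.73) ≈ 0.0652.
MPK < 0.111, so the economy is dynamically inefficient (over-saving).

dynamically inefficient; MPK ≈ 0.065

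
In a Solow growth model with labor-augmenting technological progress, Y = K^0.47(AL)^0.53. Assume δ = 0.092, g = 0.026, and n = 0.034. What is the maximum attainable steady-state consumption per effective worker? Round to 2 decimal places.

c_gold ≈ 1.44

n + g + δ = 0.034 + 0.026 + 0.092 = 0.152.
Golden rule sets MPK = n+g+δ: 0.47·k^(0.47−1) = 0.152, so k_gold = (0.47/0.152)^(1/0.53) ≈ 8.4141.
y_gold = 8.4141^0.47 ≈ 2.7212.
c_gold = y_gold − (n+g+δ)·k_gold = 2.7212 − 0.152·8.4141 ≈ 1.4422.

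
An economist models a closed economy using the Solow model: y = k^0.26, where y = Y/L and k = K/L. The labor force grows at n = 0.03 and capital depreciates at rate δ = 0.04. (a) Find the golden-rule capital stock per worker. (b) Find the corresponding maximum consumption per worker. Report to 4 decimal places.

(a) k_gold ≈ 5.8898; (b) c_gold ≈ 1.1734

n + δ = 0.03 + 0.04 = 0.07.
Maximizing c = f(k) − (n+δ)·k gives f'(k) = n+δ, i.e. 0.26·k^(0.26−1) = 0.07, so k_gold = (0.26/0.07)^(1/0.74) ≈ 5.8898.
y_gold = 5.8898^0.26 ≈ 1.5857; c_gold = y_gold − 0.07·k_gold ≈ 1.1734.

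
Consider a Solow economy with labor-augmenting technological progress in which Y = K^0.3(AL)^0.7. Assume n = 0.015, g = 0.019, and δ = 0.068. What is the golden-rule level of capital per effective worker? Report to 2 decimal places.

The effective depreciation rate is n + g + δ = 0.015 + 0.019 + 0.068 = 0.102.
Golden rule sets MPK = n+g+δ: 0.3·k^(0.3−1) = 0.102, so k_gold = (0.3/0.102)^(1/0.7) ≈ 4.6700.

k_gold ≈ 4.67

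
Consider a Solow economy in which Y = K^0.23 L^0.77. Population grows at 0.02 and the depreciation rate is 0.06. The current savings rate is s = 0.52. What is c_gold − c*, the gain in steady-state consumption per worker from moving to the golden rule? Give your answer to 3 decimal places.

Δc ≈ 0.216

The effective depreciation rate is n + δ = 0.02 + 0.06 = 0.08.
Current steady state (s = 0.52): k* = (0.52/0.08)^(1/0.77) ≈ 11.3692, y* = 11.3692^0.23 ≈ 1.7491, c* = (1−0.52)·1.7491 ≈ 0.8396.
At the golden rule the marginal product of capital equals n+δ: 0.23·k^(0.23−1) = 0.08. Solving, k_gold = (0.23/0.08)^(1/0.77) ≈ 3.9412.
y_gold = 3.9412^0.23 ≈ 1.3709, c_gold = y_gold − 0.08·k_gold ≈ 1.0556.
Gain: Δc = 1.0556 − 0.8396 ≈ 0.2160.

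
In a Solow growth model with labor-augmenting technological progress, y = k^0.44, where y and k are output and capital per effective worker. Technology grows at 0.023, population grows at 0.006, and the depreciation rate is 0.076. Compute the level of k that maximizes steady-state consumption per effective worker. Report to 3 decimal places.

k_gold ≈ 12.918

Break-even investment rate: n + g + δ = 0.006 + 0.023 + 0.076 = 0.105.
Golden rule sets MPK = n+g+δ: 0.44·k^(0.44−1) = 0.105, so k_gold = (0.44/0.105)^(1/0.56) ≈ 12.9177.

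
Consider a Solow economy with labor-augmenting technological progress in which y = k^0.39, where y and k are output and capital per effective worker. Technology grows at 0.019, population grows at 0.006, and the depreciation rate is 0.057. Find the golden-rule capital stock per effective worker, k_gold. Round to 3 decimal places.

Capital per effective worker breaks even when investment replaces (n + g + δ)·k; here n + g + δ = 0.082.
At the golden rule the marginal product of capital equals n+g+δ: 0.39·k^(0.39−1) = 0.082. Solving, k_gold = (0.39/0.082)^(1/0.61) ≈ 12.8898.

k_gold ≈ 12.890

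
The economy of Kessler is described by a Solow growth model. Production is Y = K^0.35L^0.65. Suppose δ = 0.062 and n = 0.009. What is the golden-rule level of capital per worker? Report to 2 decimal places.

Break-even investment rate: n + δ = 0.009 + 0.062 = 0.071.
At the golden rule the marginal product of capital equals n+δ: 0.35·k^(0.35−1) = 0.071. Solving, k_gold = (0.35/0.071)^(1/0.65) ≈ 11.6375.

k_gold ≈ 11.64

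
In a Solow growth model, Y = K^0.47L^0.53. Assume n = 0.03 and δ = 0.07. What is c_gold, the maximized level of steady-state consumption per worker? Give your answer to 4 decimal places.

n + δ = 0.03 + 0.07 = 0.1.
Golden rule sets MPK = n+δ: 0.47·k^(0.47−1) = 0.1, so k_gold = (0.47/0.1)^(1/0.53) ≈ 18.5400.
y_gold = 18.5400^0.47 ≈ 3.9447.
c_gold = y_gold − (n+δ)·k_gold = 3.9447 − 0.1·18.5400 ≈ 2.0907.

c_gold ≈ 2.0907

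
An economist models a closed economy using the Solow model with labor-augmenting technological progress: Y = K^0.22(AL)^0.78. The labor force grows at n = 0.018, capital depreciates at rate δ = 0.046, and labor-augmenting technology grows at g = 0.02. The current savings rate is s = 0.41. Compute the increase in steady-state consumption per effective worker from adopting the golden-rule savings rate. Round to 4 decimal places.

Capital per effective worker breaks even when investment replaces (n + g + δ)·k; here n + g + δ = 0.084.
Current steady state (s = 0.41): k* = (0.41/0.084)^(1/0.78) ≈ 7.6331, y* = 7.6331^0.22 ≈ 1.5638, c* = (1−0.41)·1.5638 ≈ 0.9227.
Golden rule sets MPK = n+g+δ: 0.22·k^(0.22−1) = 0.084, so k_gold = (0.22/0.084)^(1/0.78) ≈ 3.4362.
y_gold = 3.4362^0.22 ≈ 1.3120, c_gold = y_gold − 0.084·k_gold ≈ 1.0234.
Gain: Δc = 1.0234 − 0.9227 ≈ 0.1007.

Δc ≈ 0.1007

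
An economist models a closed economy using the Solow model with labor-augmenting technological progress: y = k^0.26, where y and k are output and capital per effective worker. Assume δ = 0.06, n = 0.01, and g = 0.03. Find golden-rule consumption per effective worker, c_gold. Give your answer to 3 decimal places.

c_gold ≈ 1.035

n + g + δ = 0.01 + 0.03 + 0.06 = 0.1.
Golden rule sets MPK = n+g+δ: 0.26·k^(0.26−1) = 0.1, so k_gold = (0.26/0.1)^(1/0.74) ≈ 3.6373.
y_gold = 3.6373^0.26 ≈ 1.3989.
c_gold = y_gold − (n+g+δ)·k_gold = 1.3989 − 0.1·3.6373 ≈ 1.0352.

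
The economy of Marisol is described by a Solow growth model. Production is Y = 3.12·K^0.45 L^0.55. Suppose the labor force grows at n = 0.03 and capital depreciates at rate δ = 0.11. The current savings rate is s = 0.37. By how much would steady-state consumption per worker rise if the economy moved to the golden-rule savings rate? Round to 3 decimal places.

Δc ≈ 0.272

Capital per worker breaks even when investment replaces (n + δ)·k; here n + δ = 0.14.
Current steady state (s = 0.37): k* = (0.37·3.12/0.14)^(1/0.55) ≈ 46.3308, y* = 3.12·46.3308^0.45 ≈ 17.5306, c* = (1−0.37)·17.5306 ≈ 11.0443.
Maximizing c = f(k) − (n+δ)·k gives f'(k) = n+δ, i.e. 0.45·3.12·k^(0.45−1) = 0.14, so k_gold = (0.45·3.12/0.14)^(1/0.55) ≈ 66.1355.
y_gold = 3.12·66.1355^0.45 ≈ 20.5755, c_gold = y_gold − 0.14·k_gold ≈ 11.3165.
Gain: Δc = 11.3165 − 11.0443 ≈ 0.2723.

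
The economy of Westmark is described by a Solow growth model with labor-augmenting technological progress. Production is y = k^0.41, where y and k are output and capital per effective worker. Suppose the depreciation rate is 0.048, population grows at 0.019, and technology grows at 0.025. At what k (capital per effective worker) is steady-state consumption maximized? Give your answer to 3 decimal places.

k_gold ≈ 12.589

Break-even investment rate: n + g + δ = 0.019 + 0.025 + 0.048 = 0.092.
Maximizing c = f(k) − (n+g+δ)·k gives f'(k) = n+g+δ, i.e. 0.41·k^(0.41−1) = 0.092, so k_gold = (0.41/0.092)^(1/0.59) ≈ 12.5891.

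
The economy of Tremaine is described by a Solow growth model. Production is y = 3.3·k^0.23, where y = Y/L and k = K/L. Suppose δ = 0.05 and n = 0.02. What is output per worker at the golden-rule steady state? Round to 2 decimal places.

n + δ = 0.02 + 0.05 = 0.07.
Setting f'(k) = n+δ gives 0.23·3.3·k^(0.23−1) = 0.07, hence k_gold = (0.23·3.3/0.07)^(1/0.77) ≈ 22.0975.
Output: y_gold = 3.3·k_gold^0.23 = 3.3·22.0975^0.23 ≈ 6.7253.

y_gold ≈ 6.73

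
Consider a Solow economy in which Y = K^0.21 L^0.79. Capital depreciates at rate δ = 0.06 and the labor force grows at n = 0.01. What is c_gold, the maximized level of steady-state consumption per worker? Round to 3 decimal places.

c_gold ≈ 1.058

n + δ = 0.01 + 0.06 = 0.07.
Setting f'(k) = n+δ gives 0.21·k^(0.21−1) = 0.07, hence k_gold = (0.21/0.07)^(1/0.79) ≈ 4.0175.
y_gold = 4.0175^0.21 ≈ 1.3392.
c_gold = y_gold − (n+δ)·k_gold = 1.3392 − 0.07·4.0175 ≈ 1.0579.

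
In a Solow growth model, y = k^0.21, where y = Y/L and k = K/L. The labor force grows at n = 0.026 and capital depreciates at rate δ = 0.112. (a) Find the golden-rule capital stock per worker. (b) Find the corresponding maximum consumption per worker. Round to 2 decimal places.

(a) k_gold ≈ 1.70; (b) c_gold ≈ 0.88

Capital per worker breaks even when investment replaces (n + δ)·k; here n + δ = 0.138.
At the golden rule the marginal product of capital equals n+δ: 0.21·k^(0.21−1) = 0.138. Solving, k_gold = (0.21/0.138)^(1/0.79) ≈ 1.7014.
y_gold = 1.7014^0.21 ≈ 1.1181; c_gold = y_gold − 0.138·k_gold ≈ 0.8833.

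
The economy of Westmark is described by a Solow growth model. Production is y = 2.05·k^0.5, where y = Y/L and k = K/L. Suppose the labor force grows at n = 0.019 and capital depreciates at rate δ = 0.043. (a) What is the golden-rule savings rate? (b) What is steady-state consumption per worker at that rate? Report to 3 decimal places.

(a) s_gold = 0.500; (b) c_gold ≈ 16.946

Capital per worker breaks even when investment replaces (n + δ)·k; here n + δ = 0.062.
For Cobb-Douglas, s_gold equals capital's share: s_gold = 0.5.
Setting f'(k) = n+δ gives 0.5·2.05·k^(0.5−1) = 0.062, hence k_gold = (0.5·2.05/0.062)^(1/0.5) ≈ 273.3156.
y_gold = 2.05·273.3156^0.5 ≈ 33.8911; c_gold = (1−0.5)·y_gold ≈ 16.9456.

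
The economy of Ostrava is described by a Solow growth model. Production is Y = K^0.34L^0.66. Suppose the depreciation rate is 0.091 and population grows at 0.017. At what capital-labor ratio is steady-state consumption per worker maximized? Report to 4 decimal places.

k_gold ≈ 5.6837

The effective depreciation rate is n + δ = 0.017 + 0.091 = 0.108.
At the golden rule the marginal product of capital equals n+δ: 0.34·k^(0.34−1) = 0.108. Solving, k_gold = (0.34/0.108)^(1/0.66) ≈ 5.6837.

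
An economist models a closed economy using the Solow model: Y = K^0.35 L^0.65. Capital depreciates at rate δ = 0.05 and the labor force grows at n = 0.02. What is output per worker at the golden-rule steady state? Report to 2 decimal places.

Capital per worker breaks even when investment replaces (n + δ)·k; here n + δ = 0.07.
Golden rule sets MPK = n+δ: 0.35·k^(0.35−1) = 0.07, so k_gold = (0.35/0.07)^(1/0.65) ≈ 11.8943.
Output: y_gold = k_gold^0.35 = 11.8943^0.35 ≈ 2.3789.

y_gold ≈ 2.38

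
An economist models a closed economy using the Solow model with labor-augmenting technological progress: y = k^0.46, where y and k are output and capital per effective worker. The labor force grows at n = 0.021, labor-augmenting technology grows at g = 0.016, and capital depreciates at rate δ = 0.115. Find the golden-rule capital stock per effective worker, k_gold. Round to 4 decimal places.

k_gold ≈ 7.7729

n + g + δ = 0.021 + 0.016 + 0.115 = 0.152.
At the golden rule the marginal product of capital equals n+g+δ: 0.46·k^(0.46−1) = 0.152. Solving, k_gold = (0.46/0.152)^(1/0.54) ≈ 7.7729.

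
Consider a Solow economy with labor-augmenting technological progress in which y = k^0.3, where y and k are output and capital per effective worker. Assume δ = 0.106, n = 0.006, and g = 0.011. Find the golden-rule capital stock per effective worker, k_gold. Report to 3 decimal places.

n + g + δ = 0.006 + 0.011 + 0.106 = 0.123.
Maximizing c = f(k) − (n+g+δ)·k gives f'(k) = n+g+δ, i.e. 0.3·k^(0.3−1) = 0.123, so k_gold = (0.3/0.123)^(1/0.7) ≈ 3.5741.

k_gold ≈ 3.574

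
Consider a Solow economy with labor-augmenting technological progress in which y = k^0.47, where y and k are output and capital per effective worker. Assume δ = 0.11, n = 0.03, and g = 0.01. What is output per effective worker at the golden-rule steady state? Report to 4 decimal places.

The effective depreciation rate is n + g + δ = 0.03 + 0.01 + 0.11 = 0.15.
At the golden rule the marginal product of capital equals n+g+δ: 0.47·k^(0.47−1) = 0.15. Solving, k_gold = (0.47/0.15)^(1/0.53) ≈ 8.6270.
Output: y_gold = k_gold^0.47 = 8.6270^0.47 ≈ 2.7533.

y_gold ≈ 2.7533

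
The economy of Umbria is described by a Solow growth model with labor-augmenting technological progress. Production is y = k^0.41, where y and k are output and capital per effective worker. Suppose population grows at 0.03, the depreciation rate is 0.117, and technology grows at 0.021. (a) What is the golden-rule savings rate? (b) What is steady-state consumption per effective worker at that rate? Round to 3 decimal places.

(a) s_gold = 0.410; (b) c_gold ≈ 1.097

Capital per effective worker breaks even when investment replaces (n + g + δ)·k; here n + g + δ = 0.168.
For Cobb-Douglas, s_gold equals capital's share: s_gold = 0.41.
Setting f'(k) = n+g+δ gives 0.41·k^(0.41−1) = 0.168, hence k_gold = (0.41/0.168)^(1/0.59) ≈ 4.5367.
y_gold = 4.5367^0.41 ≈ 1.8589; c_gold = (1−0.41)·y_gold ≈ 1.0968.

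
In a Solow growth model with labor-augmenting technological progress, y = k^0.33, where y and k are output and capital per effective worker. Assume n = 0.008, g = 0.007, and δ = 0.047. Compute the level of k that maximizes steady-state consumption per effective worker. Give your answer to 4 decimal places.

n + g + δ = 0.008 + 0.007 + 0.047 = 0.062.
Golden rule sets MPK = n+g+δ: 0.33·k^(0.33−1) = 0.062, so k_gold = (0.33/0.062)^(1/0.67) ≈ 12.1273.

k_gold ≈ 12.1273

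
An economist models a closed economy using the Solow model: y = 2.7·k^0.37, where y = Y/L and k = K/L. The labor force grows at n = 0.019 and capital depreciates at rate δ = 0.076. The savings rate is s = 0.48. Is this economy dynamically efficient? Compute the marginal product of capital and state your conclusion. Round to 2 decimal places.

The effective depreciation rate is n + δ = 0.019 + 0.076 = 0.095.
Steady-state k*: s·A·k^0.37 = 0.095·k gives k* = (0.48·2.7/0.095)^(1/0.63) ≈ 63.2993.
MPK = 0.37·2.7·63.2993^(-0.63) ≈ 0.0732.
MPK < n+δ = 0.095, so the economy is dynamically inefficient (over-saving).

dynamically inefficient; MPK ≈ 0.07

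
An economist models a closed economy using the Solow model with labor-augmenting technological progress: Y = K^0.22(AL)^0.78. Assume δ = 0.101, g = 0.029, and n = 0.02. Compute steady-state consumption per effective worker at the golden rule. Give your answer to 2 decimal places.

n + g + δ = 0.02 + 0.029 + 0.101 = 0.15.
Setting f'(k) = n+g+δ gives 0.22·k^(0.22−1) = 0.15, hence k_gold = (0.22/0.15)^(1/0.78) ≈ 1.6340.
y_gold = 1.6340^0.22 ≈ 1.1141.
c_gold = y_gold − (n+g+δ)·k_gold = 1.1141 − 0.15·1.6340 ≈ 0.8690.

c_gold ≈ 0.87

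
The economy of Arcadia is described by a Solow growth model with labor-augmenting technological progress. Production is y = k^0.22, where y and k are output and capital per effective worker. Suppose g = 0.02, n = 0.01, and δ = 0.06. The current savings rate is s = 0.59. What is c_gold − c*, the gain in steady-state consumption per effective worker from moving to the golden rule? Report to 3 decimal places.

n + g + δ = 0.01 + 0.02 + 0.06 = 0.09.
Current steady state (s = 0.59): k* = (0.59/0.09)^(1/0.78) ≈ 11.1413, y* = 11.1413^0.22 ≈ 1.6995, c* = (1−0.59)·1.6995 ≈ 0.6968.
At the golden rule the marginal product of capital equals n+g+δ: 0.22·k^(0.22−1) = 0.09. Solving, k_gold = (0.22/0.09)^(1/0.78) ≈ 3.1453.
y_gold = 3.1453^0.22 ≈ 1.2867, c_gold = y_gold − 0.09·k_gold ≈ 1.0036.
Gain: Δc = 1.0036 − 0.6968 ≈ 0.3068.

Δc ≈ 0.307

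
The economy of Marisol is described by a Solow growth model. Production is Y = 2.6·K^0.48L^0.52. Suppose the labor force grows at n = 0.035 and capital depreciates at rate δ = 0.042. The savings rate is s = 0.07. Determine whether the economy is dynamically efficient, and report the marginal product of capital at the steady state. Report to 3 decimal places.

dynamically efficient; MPK ≈ 0.528

The effective depreciation rate is n + δ = 0.035 + 0.042 = 0.077.
Steady-state k*: s·A·k^0.48 = 0.077·k gives k* = (0.07·2.6/0.077)^(1/0.52) ≈ 5.2291.
MPK = 0.48·2.6·5.2291^(-0.52) ≈ 0.5280.
MPK > n+δ = 0.077, so the economy is dynamically efficient (under-saving).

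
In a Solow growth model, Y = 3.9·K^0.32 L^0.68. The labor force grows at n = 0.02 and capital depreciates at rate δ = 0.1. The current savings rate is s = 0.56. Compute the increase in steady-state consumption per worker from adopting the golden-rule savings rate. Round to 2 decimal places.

n + δ = 0.02 + 0.1 = 0.12.
Current steady state (s = 0.56): k* = (0.56·3.9/0.12)^(1/0.68) ≈ 71.2929, y* = 3.9·71.2929^0.32 ≈ 15.2770, c* = (1−0.56)·15.2770 ≈ 6.7219.
Golden rule sets MPK = n+δ: 0.32·3.9·k^(0.32−1) = 0.12, so k_gold = (0.32·3.9/0.12)^(1/0.68) ≈ 31.3067.
y_gold = 3.9·31.3067^0.32 ≈ 11.7400, c_gold = y_gold − 0.12·k_gold ≈ 7.9832.
Gain: Δc = 7.9832 − 6.7219 ≈ 1.2613.

Δc ≈ 1.26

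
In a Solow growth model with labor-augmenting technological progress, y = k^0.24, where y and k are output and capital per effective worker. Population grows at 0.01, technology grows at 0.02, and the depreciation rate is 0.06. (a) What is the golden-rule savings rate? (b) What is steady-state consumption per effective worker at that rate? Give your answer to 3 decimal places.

n + g + δ = 0.01 + 0.02 + 0.06 = 0.09.
For Cobb-Douglas, s_gold equals capital's share: s_gold = 0.24.
Maximizing c = f(k) − (n+g+δ)·k gives f'(k) = n+g+δ, i.e. 0.24·k^(0.24−1) = 0.09, so k_gold = (0.24/0.09)^(1/0.76) ≈ 3.6348.
y_gold = 3.6348^0.24 ≈ 1.3631; c_gold = (1−0.24)·y_gold ≈ 1.0359.

(a) s_gold = 0.240; (b) c_gold ≈ 1.036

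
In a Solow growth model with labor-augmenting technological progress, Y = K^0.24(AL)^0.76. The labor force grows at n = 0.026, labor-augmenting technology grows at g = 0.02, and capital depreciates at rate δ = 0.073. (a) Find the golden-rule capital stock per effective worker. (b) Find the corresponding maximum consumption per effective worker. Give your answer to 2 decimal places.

(a) k_gold ≈ 2.52; (b) c_gold ≈ 0.95

The effective depreciation rate is n + g + δ = 0.026 + 0.02 + 0.073 = 0.119.
Maximizing c = f(k) − (n+g+δ)·k gives f'(k) = n+g+δ, i.e. 0.24·k^(0.24−1) = 0.119, so k_gold = (0.24/0.119)^(1/0.76) ≈ 2.5169.
y_gold = 2.5169^0.24 ≈ 1.2480; c_gold = y_gold − 0.119·k_gold ≈ 0.9485.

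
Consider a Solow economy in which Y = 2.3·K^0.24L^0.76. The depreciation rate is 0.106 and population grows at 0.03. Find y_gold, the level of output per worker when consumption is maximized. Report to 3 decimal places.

y_gold ≈ 3.580

n + δ = 0.03 + 0.106 = 0.136.
Maximizing c = f(k) − (n+δ)·k gives f'(k) = n+δ, i.e. 0.24·2.3·k^(0.24−1) = 0.136, so k_gold = (0.24·2.3/0.136)^(1/0.76) ≈ 6.3172.
Output: y_gold = 2.3·k_gold^0.24 = 2.3·6.3172^0.24 ≈ 3.5798.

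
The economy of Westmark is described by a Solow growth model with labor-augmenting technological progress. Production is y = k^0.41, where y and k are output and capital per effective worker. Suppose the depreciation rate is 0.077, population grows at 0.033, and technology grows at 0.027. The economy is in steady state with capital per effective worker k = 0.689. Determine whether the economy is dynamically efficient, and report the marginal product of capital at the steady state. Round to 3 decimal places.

dynamically efficient; MPK ≈ 0.511

n + g + δ = 0.033 + 0.027 + 0.077 = 0.137.
MPK = 0.41·k^(0.41−1) = 0.41·0.689^(-0.59) ≈ 0.5108.
MPK > 0.137, so the economy is dynamically efficient (under-saving).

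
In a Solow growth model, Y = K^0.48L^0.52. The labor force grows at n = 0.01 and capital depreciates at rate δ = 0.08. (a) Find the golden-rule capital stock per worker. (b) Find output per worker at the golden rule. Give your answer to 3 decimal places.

The effective depreciation rate is n + δ = 0.01 + 0.08 = 0.09.
Maximizing c = f(k) − (n+δ)·k gives f'(k) = n+δ, i.e. 0.48·k^(0.48−1) = 0.09, so k_gold = (0.48/0.09)^(1/0.52) ≈ 25.0077.
y_gold = 25.0077^0.48 ≈ 4.6890.

(a) k_gold ≈ 25.008; (b) y_gold ≈ 4.689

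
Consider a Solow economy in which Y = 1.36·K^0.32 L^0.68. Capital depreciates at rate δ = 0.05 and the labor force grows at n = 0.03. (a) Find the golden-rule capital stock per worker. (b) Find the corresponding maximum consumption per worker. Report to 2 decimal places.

Capital per worker breaks even when investment replaces (n + δ)·k; here n + δ = 0.08.
At the golden rule the marginal product of capital equals n+δ: 0.32·1.36·k^(0.32−1) = 0.08. Solving, k_gold = (0.32·1.36/0.08)^(1/0.68) ≈ 12.0716.
y_gold = 1.36·12.0716^0.32 ≈ 3.0179; c_gold = y_gold − 0.08·k_gold ≈ 2.0522.

(a) k_gold ≈ 12.07; (b) c_gold ≈ 2.05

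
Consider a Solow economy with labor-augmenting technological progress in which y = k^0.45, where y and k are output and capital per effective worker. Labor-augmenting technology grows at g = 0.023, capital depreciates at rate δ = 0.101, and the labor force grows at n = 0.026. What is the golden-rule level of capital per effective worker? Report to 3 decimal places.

k_gold ≈ 7.370

Capital per effective worker breaks even when investment replaces (n + g + δ)·k; here n + g + δ = 0.15.
Setting f'(k) = n+g+δ gives 0.45·k^(0.45−1) = 0.15, hence k_gold = (0.45/0.15)^(1/0.55) ≈ 7.3704.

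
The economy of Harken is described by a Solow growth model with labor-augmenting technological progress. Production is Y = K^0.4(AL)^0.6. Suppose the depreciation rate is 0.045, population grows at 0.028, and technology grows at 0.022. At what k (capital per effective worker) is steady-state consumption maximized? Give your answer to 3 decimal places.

n + g + δ = 0.028 + 0.022 + 0.045 = 0.095.
Maximizing c = f(k) − (n+g+δ)·k gives f'(k) = n+g+δ, i.e. 0.4·k^(0.4−1) = 0.095, so k_gold = (0.4/0.095)^(1/0.6) ≈ 10.9789.

k_gold ≈ 10.979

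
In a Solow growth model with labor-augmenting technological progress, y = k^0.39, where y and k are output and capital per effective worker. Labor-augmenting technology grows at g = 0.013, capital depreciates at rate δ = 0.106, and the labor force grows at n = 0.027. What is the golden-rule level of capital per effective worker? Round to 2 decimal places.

k_gold ≈ 5.01

Capital per effective worker breaks even when investment replaces (n + g + δ)·k; here n + g + δ = 0.146.
Golden rule sets MPK = n+g+δ: 0.39·k^(0.39−1) = 0.146, so k_gold = (0.39/0.146)^(1/0.61) ≈ 5.0064.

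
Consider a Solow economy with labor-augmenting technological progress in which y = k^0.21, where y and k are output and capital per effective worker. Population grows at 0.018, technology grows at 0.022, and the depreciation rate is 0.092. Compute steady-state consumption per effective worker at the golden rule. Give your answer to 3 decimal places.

Capital per effective worker breaks even when investment replaces (n + g + δ)·k; here n + g + δ = 0.132.
At the golden rule the marginal product of capital equals n+g+δ: 0.21·k^(0.21−1) = 0.132. Solving, k_gold = (0.21/0.132)^(1/0.79) ≈ 1.7999.
y_gold = 1.7999^0.21 ≈ 1.1314.
c_gold = y_gold − (n+g+δ)·k_gold = 1.1314 − 0.132·1.7999 ≈ 0.8938.

c_gold ≈ 0.894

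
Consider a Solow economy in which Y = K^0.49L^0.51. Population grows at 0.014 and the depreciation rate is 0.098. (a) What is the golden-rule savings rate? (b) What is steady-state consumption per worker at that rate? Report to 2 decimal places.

n + δ = 0.014 + 0.098 = 0.112.
For Cobb-Douglas, s_gold equals capital's share: s_gold = 0.49.
Maximizing c = f(k) − (n+δ)·k gives f'(k) = n+δ, i.e. 0.49·k^(0.49−1) = 0.112, so k_gold = (0.49/0.112)^(1/0.51) ≈ 18.0642.
y_gold = 18.0642^0.49 ≈ 4.1290; c_gold = (1−0.49)·y_gold ≈ 2.1058.

(a) s_gold = 0.49; (b) c_gold ≈ 2.11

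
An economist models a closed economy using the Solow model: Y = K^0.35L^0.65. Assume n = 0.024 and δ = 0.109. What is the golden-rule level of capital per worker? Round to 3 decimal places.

Break-even investment rate: n + δ = 0.024 + 0.109 = 0.133.
Golden rule sets MPK = n+δ: 0.35·k^(0.35−1) = 0.133, so k_gold = (0.35/0.133)^(1/0.65) ≈ 4.4308.

k_gold ≈ 4.431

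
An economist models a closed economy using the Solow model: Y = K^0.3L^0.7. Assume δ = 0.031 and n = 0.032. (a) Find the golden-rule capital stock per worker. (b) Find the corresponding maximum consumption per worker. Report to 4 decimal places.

(a) k_gold ≈ 9.2952; (b) c_gold ≈ 1.3664

Capital per worker breaks even when investment replaces (n + δ)·k; here n + δ = 0.063.
Maximizing c = f(k) − (n+δ)·k gives f'(k) = n+δ, i.e. 0.3·k^(0.3−1) = 0.063, so k_gold = (0.3/0.063)^(1/0.7) ≈ 9.2952.
y_gold = 9.2952^0.3 ≈ 1.9520; c_gold = y_gold − 0.063·k_gold ≈ 1.3664.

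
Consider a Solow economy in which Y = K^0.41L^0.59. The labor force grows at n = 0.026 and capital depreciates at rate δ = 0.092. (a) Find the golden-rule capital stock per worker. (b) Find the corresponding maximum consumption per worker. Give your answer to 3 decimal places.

Capital per worker breaks even when investment replaces (n + δ)·k; here n + δ = 0.118.
Maximizing c = f(k) − (n+δ)·k gives f'(k) = n+δ, i.e. 0.41·k^(0.41−1) = 0.118, so k_gold = (0.41/0.118)^(1/0.59) ≈ 8.2562.
y_gold = 8.2562^0.41 ≈ 2.3762; c_gold = y_gold − 0.118·k_gold ≈ 1.4020.

(a) k_gold ≈ 8.256; (b) c_gold ≈ 1.402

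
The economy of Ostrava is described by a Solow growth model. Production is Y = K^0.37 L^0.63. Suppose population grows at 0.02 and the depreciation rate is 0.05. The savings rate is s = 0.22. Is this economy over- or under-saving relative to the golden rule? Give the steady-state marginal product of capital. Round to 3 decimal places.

Capital per worker breaks even when investment replaces (n + δ)·k; here n + δ = 0.07.
Steady-state k*: s·k^0.37 = 0.07·k gives k* = (0.22/0.07)^(1/0.63) ≈ 6.1575.
MPK = 0.37·6.1575^(-0.63) ≈ 0.1177.
MPK > n+δ = 0.07, so the economy is dynamically efficient (under-saving).

under-saving; MPK ≈ 0.118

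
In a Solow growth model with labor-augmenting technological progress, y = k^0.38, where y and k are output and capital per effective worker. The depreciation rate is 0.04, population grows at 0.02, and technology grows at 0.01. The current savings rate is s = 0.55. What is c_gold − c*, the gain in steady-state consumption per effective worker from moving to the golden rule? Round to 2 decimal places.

Δc ≈ 0.16

Break-even investment rate: n + g + δ = 0.02 + 0.01 + 0.04 = 0.07.
Current steady state (s = 0.55): k* = (0.55/0.07)^(1/0.62) ≈ 27.7955, y* = 27.7955^0.38 ≈ 3.5376, c* = (1−0.55)·3.5376 ≈ 1.5919.
Maximizing c = f(k) − (n+g+δ)·k gives f'(k) = n+g+δ, i.e. 0.38·k^(0.38−1) = 0.07, so k_gold = (0.38/0.07)^(1/0.62) ≈ 15.3101.
y_gold = 15.3101^0.38 ≈ 2.8203, c_gold = y_gold − 0.07·k_gold ≈ 1.7486.
Gain: Δc = 1.7486 − 1.5919 ≈ 0.1566.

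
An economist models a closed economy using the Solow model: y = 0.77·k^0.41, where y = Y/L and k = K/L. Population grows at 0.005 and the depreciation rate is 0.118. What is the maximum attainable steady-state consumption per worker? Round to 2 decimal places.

c_gold ≈ 0.87

The effective depreciation rate is n + δ = 0.005 + 0.118 = 0.123.
At the golden rule the marginal product of capital equals n+δ: 0.41·0.77·k^(0.41−1) = 0.123. Solving, k_gold = (0.41·0.77/0.123)^(1/0.59) ≈ 4.9414.
y_gold = 0.77·4.9414^0.41 ≈ 1.4824.
c_gold = y_gold − (n+δ)·k_gold = 1.4824 − 0.123·4.9414 ≈ 0.8746.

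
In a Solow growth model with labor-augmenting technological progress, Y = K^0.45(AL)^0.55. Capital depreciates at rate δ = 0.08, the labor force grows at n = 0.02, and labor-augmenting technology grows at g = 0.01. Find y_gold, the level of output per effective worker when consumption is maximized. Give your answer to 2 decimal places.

Break-even investment rate: n + g + δ = 0.02 + 0.01 + 0.08 = 0.11.
At the golden rule the marginal product of capital equals n+g+δ: 0.45·k^(0.45−1) = 0.11. Solving, k_gold = (0.45/0.11)^(1/0.55) ≈ 12.9539.
Output: y_gold = k_gold^0.45 = 12.9539^0.45 ≈ 3.1665.

y_gold ≈ 3.17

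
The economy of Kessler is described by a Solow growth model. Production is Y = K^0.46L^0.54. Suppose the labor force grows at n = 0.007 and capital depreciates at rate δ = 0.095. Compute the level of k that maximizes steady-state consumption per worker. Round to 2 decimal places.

k_gold ≈ 16.27

Break-even investment rate: n + δ = 0.007 + 0.095 = 0.102.
Setting f'(k) = n+δ gives 0.46·k^(0.46−1) = 0.102, hence k_gold = (0.46/0.102)^(1/0.54) ≈ 16.2706.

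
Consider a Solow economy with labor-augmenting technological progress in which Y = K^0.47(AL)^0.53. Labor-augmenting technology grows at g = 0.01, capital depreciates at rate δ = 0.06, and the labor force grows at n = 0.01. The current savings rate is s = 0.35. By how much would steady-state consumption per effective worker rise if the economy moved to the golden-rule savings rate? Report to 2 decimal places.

The effective depreciation rate is n + g + δ = 0.01 + 0.01 + 0.06 = 0.08.
Current steady state (s = 0.35): k* = (0.35/0.08)^(1/0.53) ≈ 16.1954, y* = 16.1954^0.47 ≈ 3.7018, c* = (1−0.35)·3.7018 ≈ 2.4062.
Golden rule sets MPK = n+g+δ: 0.47·k^(0.47−1) = 0.08, so k_gold = (0.47/0.08)^(1/0.53) ≈ 28.2461.
y_gold = 28.2461^0.47 ≈ 4.8078, c_gold = y_gold − 0.08·k_gold ≈ 2.5482.
Gain: Δc = 2.5482 − 2.4062 ≈ 0.1420.

Δc ≈ 0.14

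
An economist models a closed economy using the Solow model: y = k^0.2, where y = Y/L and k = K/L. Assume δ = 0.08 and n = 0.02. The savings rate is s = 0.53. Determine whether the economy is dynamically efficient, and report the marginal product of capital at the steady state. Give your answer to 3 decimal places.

dynamically inefficient; MPK ≈ 0.038

Capital per worker breaks even when investment replaces (n + δ)·k; here n + δ = 0.1.
Steady-state k*: s·k^0.2 = 0.1·k gives k* = (0.53/0.1)^(1/0.8) ≈ 8.0416.
MPK = 0.2·8.0416^(-0.8) ≈ 0.0377.
MPK < n+δ = 0.1, so the economy is dynamically inefficient (over-saving).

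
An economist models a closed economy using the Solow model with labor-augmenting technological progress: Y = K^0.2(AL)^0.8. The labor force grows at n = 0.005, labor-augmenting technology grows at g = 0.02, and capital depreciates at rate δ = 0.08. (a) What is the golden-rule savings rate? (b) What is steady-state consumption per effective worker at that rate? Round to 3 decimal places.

(a) s_gold = 0.200; (b) c_gold ≈ 0.940

Capital per effective worker breaks even when investment replaces (n + g + δ)·k; here n + g + δ = 0.105.
For Cobb-Douglas, s_gold equals capital's share: s_gold = 0.2.
Setting f'(k) = n+g+δ gives 0.2·k^(0.2−1) = 0.105, hence k_gold = (0.2/0.105)^(1/0.8) ≈ 2.2377.
y_gold = 2.2377^0.2 ≈ 1.1748; c_gold = (1−0.2)·y_gold ≈ 0.9398.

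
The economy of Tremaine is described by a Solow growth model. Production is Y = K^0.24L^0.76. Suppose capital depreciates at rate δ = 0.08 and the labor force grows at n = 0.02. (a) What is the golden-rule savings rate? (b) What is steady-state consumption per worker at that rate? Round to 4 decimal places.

(a) s_gold = 0.2400; (b) c_gold ≈ 1.0020

n + δ = 0.02 + 0.08 = 0.1.
For Cobb-Douglas, s_gold equals capital's share: s_gold = 0.24.
At the golden rule the marginal product of capital equals n+δ: 0.24·k^(0.24−1) = 0.1. Solving, k_gold = (0.24/0.1)^(1/0.76) ≈ 3.1643.
y_gold = 3.1643^0.24 ≈ 1.3185; c_gold = (1−0.24)·y_gold ≈ 1.0020.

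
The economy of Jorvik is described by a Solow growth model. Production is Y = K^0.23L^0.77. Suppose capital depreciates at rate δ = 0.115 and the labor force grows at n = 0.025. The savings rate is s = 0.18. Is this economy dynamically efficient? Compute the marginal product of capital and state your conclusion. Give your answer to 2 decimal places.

The effective depreciation rate is n + δ = 0.025 + 0.115 = 0.14.
Steady-state k*: s·k^0.23 = 0.14·k gives k* = (0.18/0.14)^(1/0.77) ≈ 1.3859.
MPK = 0.23·1.3859^(-0.77) ≈ 0.1789.
MPK > n+δ = 0.14, so the economy is dynamically efficient (under-saving).

dynamically efficient; MPK ≈ 0.18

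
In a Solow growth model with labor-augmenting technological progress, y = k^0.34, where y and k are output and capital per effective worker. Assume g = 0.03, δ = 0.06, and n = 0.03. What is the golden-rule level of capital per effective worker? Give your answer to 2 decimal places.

k_gold ≈ 4.85

The effective depreciation rate is n + g + δ = 0.03 + 0.03 + 0.06 = 0.12.
Setting f'(k) = n+g+δ gives 0.34·k^(0.34−1) = 0.12, hence k_gold = (0.34/0.12)^(1/0.66) ≈ 4.8451.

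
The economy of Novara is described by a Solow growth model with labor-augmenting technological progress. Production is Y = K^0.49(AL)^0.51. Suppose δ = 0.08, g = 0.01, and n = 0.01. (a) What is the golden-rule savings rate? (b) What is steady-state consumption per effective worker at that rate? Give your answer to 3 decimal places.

The effective depreciation rate is n + g + δ = 0.01 + 0.01 + 0.08 = 0.1.
For Cobb-Douglas, s_gold equals capital's share: s_gold = 0.49.
Maximizing c = f(k) − (n+g+δ)·k gives f'(k) = n+g+δ, i.e. 0.49·k^(0.49−1) = 0.1, so k_gold = (0.49/0.1)^(1/0.51) ≈ 22.5593.
y_gold = 22.5593^0.49 ≈ 4.6039; c_gold = (1−0.49)·y_gold ≈ 2.3480.

(a) s_gold = 0.490; (b) c_gold ≈ 2.348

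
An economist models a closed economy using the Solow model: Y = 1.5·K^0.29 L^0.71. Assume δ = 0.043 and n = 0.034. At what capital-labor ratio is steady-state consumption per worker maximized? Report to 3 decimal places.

k_gold ≈ 11.459

The effective depreciation rate is n + δ = 0.034 + 0.043 = 0.077.
Golden rule sets MPK = n+δ: 0.29·1.5·k^(0.29−1) = 0.077, so k_gold = (0.29·1.5/0.077)^(1/0.71) ≈ 11.4592.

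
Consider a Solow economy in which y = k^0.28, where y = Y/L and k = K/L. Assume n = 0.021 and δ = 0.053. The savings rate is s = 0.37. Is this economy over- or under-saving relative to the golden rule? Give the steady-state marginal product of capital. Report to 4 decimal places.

over-saving; MPK ≈ 0.0560

Break-even investment rate: n + δ = 0.021 + 0.053 = 0.074.
Steady-state k*: s·k^0.28 = 0.074·k gives k* = (0.37/0.074)^(1/0.72) ≈ 9.3496.
MPK = 0.28·9.3496^(-0.72) ≈ 0.0560.
MPK < n+δ = 0.074, so the economy is dynamically inefficient (over-saving).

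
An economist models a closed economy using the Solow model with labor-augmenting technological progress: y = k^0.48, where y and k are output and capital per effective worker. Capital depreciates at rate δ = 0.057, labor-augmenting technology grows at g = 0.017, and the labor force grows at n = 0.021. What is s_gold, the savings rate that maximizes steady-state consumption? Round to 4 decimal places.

Capital per effective worker breaks even when investment replaces (n + g + δ)·k; here n + g + δ = 0.095.
At the golden rule MPK = n+g+δ, and in any Cobb-Douglas steady state s = (n+g+δ)·k/y = MPK·k/y = capital's share 0.48.

s_gold = 0.4800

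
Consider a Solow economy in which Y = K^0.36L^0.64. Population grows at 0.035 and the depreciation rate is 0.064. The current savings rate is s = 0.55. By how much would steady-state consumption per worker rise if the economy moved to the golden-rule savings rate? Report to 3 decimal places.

Δc ≈ 0.142

Capital per worker breaks even when investment replaces (n + δ)·k; here n + δ = 0.099.
Current steady state (s = 0.55): k* = (0.55/0.099)^(1/0.64) ≈ 14.5759, y* = 14.5759^0.36 ≈ 2.6237, c* = (1−0.55)·2.6237 ≈ 1.1807.
Maximizing c = f(k) − (n+δ)·k gives f'(k) = n+δ, i.e. 0.36·k^(0.36−1) = 0.099, so k_gold = (0.36/0.099)^(1/0.64) ≈ 7.5170.
y_gold = 7.5170^0.36 ≈ 2.0672, c_gold = y_gold − 0.099·k_gold ≈ 1.3230.
Gain: Δc = 1.3230 − 1.1807 ≈ 0.1423.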